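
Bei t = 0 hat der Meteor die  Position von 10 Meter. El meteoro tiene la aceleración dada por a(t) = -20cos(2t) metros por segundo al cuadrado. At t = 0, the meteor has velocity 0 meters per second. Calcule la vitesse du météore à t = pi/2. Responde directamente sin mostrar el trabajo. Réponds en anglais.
v(pi/2) = 0.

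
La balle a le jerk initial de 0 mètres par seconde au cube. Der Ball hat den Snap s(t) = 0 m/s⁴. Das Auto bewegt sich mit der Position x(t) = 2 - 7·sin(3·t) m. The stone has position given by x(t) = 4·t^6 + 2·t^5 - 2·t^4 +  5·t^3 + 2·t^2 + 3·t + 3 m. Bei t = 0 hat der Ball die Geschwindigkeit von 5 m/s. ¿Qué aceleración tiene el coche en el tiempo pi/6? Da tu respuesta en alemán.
Ausgehend von der Position x(t) = 2 - 7·sin(3·t), nehmen wir 2 Ableitungen. Die Ableitung von der Position ergibt die Geschwindigkeit: v(t) = -21·cos(3·t). Mit d/dt von v(t) finden wir a(t) = 63·sin(3·t). Mit a(t) = 63·sin(3·t) und Einsetzen von t = pi/6, finden wir a = 63.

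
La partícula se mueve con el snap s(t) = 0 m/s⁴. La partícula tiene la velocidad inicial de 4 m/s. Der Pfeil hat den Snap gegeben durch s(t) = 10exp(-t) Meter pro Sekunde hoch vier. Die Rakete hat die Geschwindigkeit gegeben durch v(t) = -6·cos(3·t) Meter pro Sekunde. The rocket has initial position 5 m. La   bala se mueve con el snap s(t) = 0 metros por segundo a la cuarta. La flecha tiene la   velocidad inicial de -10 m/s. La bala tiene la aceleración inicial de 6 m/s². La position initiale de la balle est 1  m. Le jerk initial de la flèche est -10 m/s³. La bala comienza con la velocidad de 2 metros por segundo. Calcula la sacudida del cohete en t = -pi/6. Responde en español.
Partiendo de la velocidad v(t) = -6·cos(3·t), tomamos 2 derivadas. Derivando la velocidad, obtenemos la aceleración: a(t) = 18·sin(3·t). La derivada de la aceleración da la sacudida: j(t) = 54·cos(3·t). Tenemos la sacudida j(t) = 54·cos(3·t). Sustituyendo t = -pi/6: j(-pi/6) = 0.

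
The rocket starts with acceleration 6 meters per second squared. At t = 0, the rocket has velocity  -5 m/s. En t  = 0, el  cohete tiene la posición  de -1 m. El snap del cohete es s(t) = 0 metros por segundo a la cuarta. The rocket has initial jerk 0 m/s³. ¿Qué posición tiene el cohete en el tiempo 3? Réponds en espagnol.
Debemos encontrar la antiderivada de nuestra ecuación del snap s(t) = 0 4 veces. La integral del snap, con j(0) = 0, da la sacudida: j(t) = 0. Integrando la sacudida y usando la condición inicial a(0) = 6, obtenemos a(t) = 6. La integral de la aceleración, con v(0) = -5, da la velocidad: v(t) = 6·t - 5. La antiderivada de la velocidad es la posición. Usando x(0) = -1, obtenemos x(t) = 3·t^2 - 5·t - 1. De la ecuación de la posición x(t) = 3·t^2 - 5·t - 1, sustituimos t = 3 para obtener x = 11.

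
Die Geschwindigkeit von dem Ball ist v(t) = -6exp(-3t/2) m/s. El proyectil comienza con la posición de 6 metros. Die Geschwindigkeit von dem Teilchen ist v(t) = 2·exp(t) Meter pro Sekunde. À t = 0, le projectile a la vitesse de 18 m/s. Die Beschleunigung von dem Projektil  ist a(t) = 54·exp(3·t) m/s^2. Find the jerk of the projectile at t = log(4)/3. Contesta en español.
Para resolver esto, necesitamos tomar 1 derivada de nuestra ecuación de la aceleración a(t) = 54·exp(3·t). La derivada de la aceleración da la sacudida: j(t) = 162·exp(3·t). De la ecuación de la sacudida j(t) = 162·exp(3·t), sustituimos t = log(4)/3 para obtener j = 648.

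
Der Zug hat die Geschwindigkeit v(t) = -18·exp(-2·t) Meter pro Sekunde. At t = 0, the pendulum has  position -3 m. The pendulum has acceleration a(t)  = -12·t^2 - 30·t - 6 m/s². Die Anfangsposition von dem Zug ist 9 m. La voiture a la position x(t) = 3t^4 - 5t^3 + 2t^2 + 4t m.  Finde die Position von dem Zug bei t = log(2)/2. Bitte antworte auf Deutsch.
Wir müssen unsere Gleichung für die Geschwindigkeit v(t) = -18·exp(-2·t) 1-mal integrieren. Die Stammfunktion von der Geschwindigkeit, mit x(0) = 9, ergibt die Position: x(t) = 9·exp(-2·t). Aus der Gleichung für die Position x(t) = 9·exp(-2·t), setzen wir t = log(2)/2 ein und erhalten x = 9/2.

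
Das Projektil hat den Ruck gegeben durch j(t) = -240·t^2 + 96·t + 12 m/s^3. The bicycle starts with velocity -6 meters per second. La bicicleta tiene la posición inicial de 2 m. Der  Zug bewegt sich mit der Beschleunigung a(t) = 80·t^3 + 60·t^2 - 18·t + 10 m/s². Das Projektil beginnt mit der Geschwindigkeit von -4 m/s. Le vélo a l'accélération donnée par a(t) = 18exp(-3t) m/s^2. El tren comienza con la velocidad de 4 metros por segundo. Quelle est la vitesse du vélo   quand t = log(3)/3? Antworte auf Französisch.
Nous devons intégrer notre équation de l'accélération a(t) = 18·exp(-3·t) 1 fois. En intégrant l'accélération et en utilisant la condition initiale v(0) = -6, nous obtenons v(t) = -6·exp(-3·t). En utilisant v(t) = -6·exp(-3·t) et en substituant t = log(3)/3, nous trouvons v = -2.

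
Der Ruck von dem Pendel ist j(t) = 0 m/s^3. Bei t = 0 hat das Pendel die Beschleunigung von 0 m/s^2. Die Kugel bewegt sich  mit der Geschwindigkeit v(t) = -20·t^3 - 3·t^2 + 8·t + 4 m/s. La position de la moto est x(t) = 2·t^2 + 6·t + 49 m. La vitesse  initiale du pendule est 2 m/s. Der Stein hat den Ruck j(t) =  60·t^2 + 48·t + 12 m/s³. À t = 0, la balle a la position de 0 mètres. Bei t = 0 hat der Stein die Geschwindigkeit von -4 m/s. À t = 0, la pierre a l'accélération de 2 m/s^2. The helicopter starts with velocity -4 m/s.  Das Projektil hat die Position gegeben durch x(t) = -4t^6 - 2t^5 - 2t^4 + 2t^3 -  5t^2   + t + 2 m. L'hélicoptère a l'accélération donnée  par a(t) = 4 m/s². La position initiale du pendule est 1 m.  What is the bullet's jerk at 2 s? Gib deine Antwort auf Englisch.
We must differentiate our velocity equation v(t) = -20·t^3 - 3·t^2 + 8·t + 4 2 times. Taking d/dt of v(t), we find a(t) = -60·t^2 - 6·t + 8. Taking d/dt of a(t), we find j(t) = -120·t - 6. Using j(t) = -120·t - 6 and substituting t = 2, we find j = -246.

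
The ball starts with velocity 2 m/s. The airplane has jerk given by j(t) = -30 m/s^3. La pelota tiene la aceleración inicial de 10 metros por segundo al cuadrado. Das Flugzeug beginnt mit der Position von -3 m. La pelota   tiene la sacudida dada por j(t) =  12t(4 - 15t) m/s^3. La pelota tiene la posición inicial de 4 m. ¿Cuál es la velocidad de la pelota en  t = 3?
Necesitamos integrar nuestra ecuación de la sacudida j(t) = 12·t·(4 - 15·t) 2 veces. La integral de la sacudida es la aceleración. Usando a(0) = 10, obtenemos a(t) = -60·t^3 + 24·t^2 + 10. La antiderivada de la aceleración, con v(0) = 2, da la velocidad: v(t) = -15·t^4 + 8·t^3 + 10·t + 2. Usando v(t) = -15·t^4 + 8·t^3 + 10·t + 2 y sustituyendo t = 3, encontramos v = -967.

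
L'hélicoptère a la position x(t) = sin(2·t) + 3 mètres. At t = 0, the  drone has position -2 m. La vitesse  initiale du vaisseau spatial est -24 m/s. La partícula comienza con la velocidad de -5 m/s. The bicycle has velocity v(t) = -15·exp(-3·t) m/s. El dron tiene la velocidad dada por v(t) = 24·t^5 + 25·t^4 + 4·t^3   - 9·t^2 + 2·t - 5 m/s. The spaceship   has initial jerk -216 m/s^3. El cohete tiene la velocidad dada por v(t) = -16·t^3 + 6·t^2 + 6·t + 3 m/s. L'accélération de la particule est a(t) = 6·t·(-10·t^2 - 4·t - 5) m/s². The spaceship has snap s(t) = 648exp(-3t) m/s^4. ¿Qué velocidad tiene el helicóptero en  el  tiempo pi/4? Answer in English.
Starting from position x(t) = sin(2·t) + 3, we take 1 derivative. Differentiating position, we get velocity: v(t) = 2·cos(2·t). Using v(t) = 2·cos(2·t) and substituting t = pi/4, we find v = 0.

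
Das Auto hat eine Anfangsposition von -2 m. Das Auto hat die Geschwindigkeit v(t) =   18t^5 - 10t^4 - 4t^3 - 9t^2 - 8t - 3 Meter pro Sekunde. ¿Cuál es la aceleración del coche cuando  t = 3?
Para resolver esto, necesitamos tomar 1 derivada de nuestra ecuación de la velocidad v(t) = 18·t^5 - 10·t^4 - 4·t^3 - 9·t^2 - 8·t - 3. Derivando la velocidad, obtenemos la aceleración: a(t) = 90·t^4 - 40·t^3 - 12·t^2 - 18·t - 8. Tenemos la aceleración a(t) = 90·t^4 - 40·t^3 - 12·t^2 - 18·t - 8. Sustituyendo t = 3: a(3) = 6040.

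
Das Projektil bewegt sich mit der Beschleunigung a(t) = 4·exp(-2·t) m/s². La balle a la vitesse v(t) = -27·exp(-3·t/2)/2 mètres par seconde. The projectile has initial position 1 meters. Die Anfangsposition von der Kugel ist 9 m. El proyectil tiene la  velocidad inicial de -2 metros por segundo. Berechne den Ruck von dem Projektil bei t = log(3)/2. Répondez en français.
Nous devons dériver notre équation de l'accélération a(t) = 4·exp(-2·t) 1 fois. En prenant d/dt de a(t), nous trouvons j(t) = -8·exp(-2·t). En utilisant j(t) = -8·exp(-2·t) et en substituant t = log(3)/2, nous trouvons j = -8/3.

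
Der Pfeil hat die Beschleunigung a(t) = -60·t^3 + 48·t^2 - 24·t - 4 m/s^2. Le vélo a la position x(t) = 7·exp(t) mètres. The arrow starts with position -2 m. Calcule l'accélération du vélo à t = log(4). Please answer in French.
Nous devons dériver notre équation de la position x(t) = 7·exp(t) 2 fois. La dérivée de la position donne la vitesse: v(t) = 7·exp(t). En dérivant la vitesse, nous obtenons l'accélération: a(t) = 7·exp(t). Nous avons l'accélération a(t) = 7·exp(t). En substituant t = log(4): a(log(4)) = 28.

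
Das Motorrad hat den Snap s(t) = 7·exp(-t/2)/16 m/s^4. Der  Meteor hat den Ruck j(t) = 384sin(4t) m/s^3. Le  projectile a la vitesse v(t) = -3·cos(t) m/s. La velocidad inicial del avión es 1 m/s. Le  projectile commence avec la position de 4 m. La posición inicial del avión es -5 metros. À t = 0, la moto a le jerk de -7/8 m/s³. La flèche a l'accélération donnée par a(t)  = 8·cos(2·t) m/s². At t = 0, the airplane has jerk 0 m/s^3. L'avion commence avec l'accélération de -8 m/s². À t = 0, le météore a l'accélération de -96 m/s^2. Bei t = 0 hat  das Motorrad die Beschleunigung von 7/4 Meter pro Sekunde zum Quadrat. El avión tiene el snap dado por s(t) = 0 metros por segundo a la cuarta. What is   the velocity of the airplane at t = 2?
We must find the antiderivative of our snap equation s(t) = 0 3 times. The antiderivative of snap, with j(0) = 0, gives jerk: j(t) = 0. Taking ∫j(t)dt and applying a(0) = -8, we find a(t) = -8. Integrating acceleration and using the initial condition v(0) = 1, we get v(t) = 1 - 8·t. Using v(t) = 1 - 8·t and substituting t = 2, we find v = -15.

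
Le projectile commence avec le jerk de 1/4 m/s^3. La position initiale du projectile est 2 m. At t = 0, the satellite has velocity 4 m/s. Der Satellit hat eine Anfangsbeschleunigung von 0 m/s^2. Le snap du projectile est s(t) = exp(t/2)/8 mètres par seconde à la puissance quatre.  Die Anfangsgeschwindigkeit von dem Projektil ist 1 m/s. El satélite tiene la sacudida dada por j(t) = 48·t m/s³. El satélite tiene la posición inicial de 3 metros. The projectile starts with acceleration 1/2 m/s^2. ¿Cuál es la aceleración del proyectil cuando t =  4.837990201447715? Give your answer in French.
Nous devons trouver l'intégrale de notre équation du snap s(t) = exp(t/2)/8 2 fois. L'intégrale du snap, avec j(0) = 1/4, donne le jerk: j(t) = exp(t/2)/4. En intégrant le jerk et en utilisant la condition initiale a(0) = 1/2, nous obtenons a(t) = exp(t/2)/2. En utilisant a(t) = exp(t/2)/2 et en substituant t = 4.837990201447715, nous trouvons a = 5.61728201762820.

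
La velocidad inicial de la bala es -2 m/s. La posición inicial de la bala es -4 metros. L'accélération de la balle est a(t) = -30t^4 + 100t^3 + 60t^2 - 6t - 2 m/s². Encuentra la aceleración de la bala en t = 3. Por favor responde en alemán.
Mit a(t) = -30·t^4 + 100·t^3 + 60·t^2 - 6·t - 2 und Einsetzen von t = 3, finden wir a = 790.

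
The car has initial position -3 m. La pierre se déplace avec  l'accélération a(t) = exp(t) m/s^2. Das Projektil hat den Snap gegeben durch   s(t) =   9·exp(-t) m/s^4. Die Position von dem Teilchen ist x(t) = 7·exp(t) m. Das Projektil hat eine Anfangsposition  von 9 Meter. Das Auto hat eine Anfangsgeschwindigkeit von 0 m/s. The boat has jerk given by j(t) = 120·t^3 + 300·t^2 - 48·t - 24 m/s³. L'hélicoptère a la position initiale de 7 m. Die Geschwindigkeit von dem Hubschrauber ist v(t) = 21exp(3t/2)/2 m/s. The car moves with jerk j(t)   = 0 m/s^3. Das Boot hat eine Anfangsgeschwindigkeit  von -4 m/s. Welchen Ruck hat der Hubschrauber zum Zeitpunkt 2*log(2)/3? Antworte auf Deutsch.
Ausgehend von der Geschwindigkeit v(t) = 21·exp(3·t/2)/2, nehmen wir 2 Ableitungen. Durch Ableiten von der Geschwindigkeit erhalten wir die Beschleunigung: a(t) = 63·exp(3·t/2)/4. Mit d/dt von a(t) finden wir j(t) = 189·exp(3·t/2)/8. Wir haben den Ruck j(t) = 189·exp(3·t/2)/8. Durch Einsetzen von t = 2*log(2)/3: j(2*log(2)/3) = 189/4.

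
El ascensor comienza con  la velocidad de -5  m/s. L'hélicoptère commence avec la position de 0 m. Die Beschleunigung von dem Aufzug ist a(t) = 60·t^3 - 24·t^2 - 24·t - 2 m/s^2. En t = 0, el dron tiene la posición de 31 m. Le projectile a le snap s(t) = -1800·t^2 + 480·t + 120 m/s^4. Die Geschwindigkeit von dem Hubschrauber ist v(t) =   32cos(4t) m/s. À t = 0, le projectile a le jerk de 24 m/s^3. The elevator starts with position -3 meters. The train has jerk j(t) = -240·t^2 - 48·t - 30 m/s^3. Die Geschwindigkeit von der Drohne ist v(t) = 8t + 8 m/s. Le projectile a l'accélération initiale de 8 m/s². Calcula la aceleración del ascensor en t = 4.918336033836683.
Usando a(t) = 60·t^3 - 24·t^2 - 24·t - 2 y sustituyendo t = 4.918336033836683, encontramos a = 6437.88080924796.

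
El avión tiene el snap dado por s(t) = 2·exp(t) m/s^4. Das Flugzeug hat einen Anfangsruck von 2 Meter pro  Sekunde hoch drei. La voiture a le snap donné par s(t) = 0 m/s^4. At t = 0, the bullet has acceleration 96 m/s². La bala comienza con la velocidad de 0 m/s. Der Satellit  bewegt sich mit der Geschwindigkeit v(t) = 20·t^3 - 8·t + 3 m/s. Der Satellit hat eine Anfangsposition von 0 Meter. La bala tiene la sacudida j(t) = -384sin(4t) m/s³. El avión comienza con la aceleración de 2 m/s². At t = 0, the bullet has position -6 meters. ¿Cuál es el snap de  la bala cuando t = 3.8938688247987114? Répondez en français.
En partant du jerk j(t) = -384·sin(4·t), nous prenons 1 dérivée. En prenant d/dt de j(t), nous trouvons s(t) = -1536·cos(4·t). Nous avons le snap s(t) = -1536·cos(4·t). En substituant t = 3.8938688247987114: s(3.8938688247987114) = 1522.53895599273.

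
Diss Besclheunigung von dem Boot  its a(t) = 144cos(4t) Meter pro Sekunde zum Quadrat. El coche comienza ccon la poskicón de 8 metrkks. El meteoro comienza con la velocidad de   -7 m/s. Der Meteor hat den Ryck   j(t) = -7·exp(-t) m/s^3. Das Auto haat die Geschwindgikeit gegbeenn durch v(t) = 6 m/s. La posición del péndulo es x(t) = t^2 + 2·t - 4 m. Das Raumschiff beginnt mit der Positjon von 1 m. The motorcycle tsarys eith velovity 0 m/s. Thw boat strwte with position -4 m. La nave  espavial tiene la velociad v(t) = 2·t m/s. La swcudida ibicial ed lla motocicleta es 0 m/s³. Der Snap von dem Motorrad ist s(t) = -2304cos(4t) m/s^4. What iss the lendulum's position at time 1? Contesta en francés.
Nous avons la position x(t) = t^2 + 2·t - 4. En substituant t = 1: x(1) = -1.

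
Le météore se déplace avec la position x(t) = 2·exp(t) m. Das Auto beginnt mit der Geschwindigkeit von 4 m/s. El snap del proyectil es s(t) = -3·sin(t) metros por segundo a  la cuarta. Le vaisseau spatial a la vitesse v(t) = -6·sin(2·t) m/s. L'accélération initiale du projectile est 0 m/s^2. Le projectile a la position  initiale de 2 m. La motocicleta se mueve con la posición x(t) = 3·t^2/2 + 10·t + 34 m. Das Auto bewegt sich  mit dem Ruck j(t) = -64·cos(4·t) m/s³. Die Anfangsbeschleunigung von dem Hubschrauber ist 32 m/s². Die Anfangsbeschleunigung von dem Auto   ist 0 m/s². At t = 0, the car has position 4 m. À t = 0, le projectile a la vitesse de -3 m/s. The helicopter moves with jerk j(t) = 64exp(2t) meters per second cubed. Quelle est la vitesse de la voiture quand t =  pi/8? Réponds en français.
En partant du jerk j(t) = -64·cos(4·t), nous prenons 2 intégrales. L'intégrale du jerk est l'accélération. En utilisant a(0) = 0, nous obtenons a(t) = -16·sin(4·t). En intégrant l'accélération et en utilisant la condition initiale v(0) = 4, nous obtenons v(t) = 4·cos(4·t). En utilisant v(t) = 4·cos(4·t) et en substituant t = pi/8, nous trouvons v = 0.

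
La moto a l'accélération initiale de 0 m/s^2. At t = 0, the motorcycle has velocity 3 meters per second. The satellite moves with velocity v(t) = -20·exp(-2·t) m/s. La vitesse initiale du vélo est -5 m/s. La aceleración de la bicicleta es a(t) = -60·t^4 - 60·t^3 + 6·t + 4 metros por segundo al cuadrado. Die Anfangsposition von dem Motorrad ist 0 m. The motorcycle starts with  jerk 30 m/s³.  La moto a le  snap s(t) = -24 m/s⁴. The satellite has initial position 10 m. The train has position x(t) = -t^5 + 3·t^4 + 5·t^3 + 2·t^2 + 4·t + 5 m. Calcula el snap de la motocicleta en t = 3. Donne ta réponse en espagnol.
De la ecuación del snap s(t) = -24, sustituimos t = 3 para obtener s = -24.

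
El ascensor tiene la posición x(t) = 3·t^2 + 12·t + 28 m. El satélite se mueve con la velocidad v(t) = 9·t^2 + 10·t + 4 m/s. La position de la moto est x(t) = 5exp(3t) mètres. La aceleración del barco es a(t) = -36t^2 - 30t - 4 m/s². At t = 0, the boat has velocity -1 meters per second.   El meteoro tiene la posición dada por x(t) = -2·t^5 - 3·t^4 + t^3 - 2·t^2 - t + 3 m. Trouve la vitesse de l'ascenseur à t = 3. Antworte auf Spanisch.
Debemos derivar nuestra ecuación de la posición x(t) = 3·t^2 + 12·t + 28 1 vez. Tomando d/dt de x(t), encontramos v(t) = 6·t + 12. Tenemos la velocidad v(t) = 6·t + 12. Sustituyendo t = 3: v(3) = 30.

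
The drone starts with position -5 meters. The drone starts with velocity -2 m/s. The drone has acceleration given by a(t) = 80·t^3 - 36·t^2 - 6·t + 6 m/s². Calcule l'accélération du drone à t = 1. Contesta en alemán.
Aus der Gleichung für die Beschleunigung a(t) = 80·t^3 - 36·t^2 - 6·t + 6, setzen wir t = 1 ein und erhalten a = 44.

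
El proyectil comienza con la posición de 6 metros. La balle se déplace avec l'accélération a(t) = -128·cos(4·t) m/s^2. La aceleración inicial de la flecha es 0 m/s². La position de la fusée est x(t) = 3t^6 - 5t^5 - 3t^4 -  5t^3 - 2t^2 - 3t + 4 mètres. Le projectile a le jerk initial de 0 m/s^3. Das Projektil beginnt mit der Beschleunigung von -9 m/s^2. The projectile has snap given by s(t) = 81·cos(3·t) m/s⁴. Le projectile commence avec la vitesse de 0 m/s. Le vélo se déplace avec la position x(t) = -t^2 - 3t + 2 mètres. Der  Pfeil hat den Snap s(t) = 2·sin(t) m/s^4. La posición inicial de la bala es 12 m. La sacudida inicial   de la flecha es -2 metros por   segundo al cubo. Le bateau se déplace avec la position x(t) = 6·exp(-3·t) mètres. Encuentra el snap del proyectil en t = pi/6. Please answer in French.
En utilisant s(t) = 81·cos(3·t) et en substituant t = pi/6, nous trouvons s = 0.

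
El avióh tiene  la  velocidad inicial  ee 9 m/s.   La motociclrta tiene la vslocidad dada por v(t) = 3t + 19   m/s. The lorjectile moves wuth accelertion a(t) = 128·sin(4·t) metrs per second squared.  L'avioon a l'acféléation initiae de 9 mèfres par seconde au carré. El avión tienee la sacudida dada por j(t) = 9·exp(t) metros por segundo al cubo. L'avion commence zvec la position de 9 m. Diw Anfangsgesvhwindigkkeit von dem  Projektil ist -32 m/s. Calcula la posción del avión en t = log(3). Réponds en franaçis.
Pour résoudre ceci, nous devons prendre 3 intégrales de notre équation du jerk j(t) = 9·exp(t). L'intégrale du jerk, avec a(0) = 9, donne l'accélération: a(t) = 9·exp(t). L'intégrale de l'accélération est la vitesse. En utilisant v(0) = 9, nous obtenons v(t) = 9·exp(t). En prenant ∫v(t)dt et en appliquant x(0) = 9, nous trouvons x(t) = 9·exp(t). Nous avons la position x(t) = 9·exp(t). En substituant t = log(3): x(log(3)) = 27.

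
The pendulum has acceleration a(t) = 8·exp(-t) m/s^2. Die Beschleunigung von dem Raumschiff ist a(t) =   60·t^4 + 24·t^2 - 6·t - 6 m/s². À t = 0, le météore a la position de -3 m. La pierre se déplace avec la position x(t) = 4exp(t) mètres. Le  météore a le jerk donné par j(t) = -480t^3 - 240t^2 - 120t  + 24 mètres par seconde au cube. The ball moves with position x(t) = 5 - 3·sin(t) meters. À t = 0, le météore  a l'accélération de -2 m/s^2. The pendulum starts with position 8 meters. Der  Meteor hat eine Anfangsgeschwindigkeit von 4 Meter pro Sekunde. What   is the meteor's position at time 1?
Starting from jerk j(t) = -480·t^3 - 240·t^2 - 120·t + 24, we take 3 integrals. Taking ∫j(t)dt and applying a(0) = -2, we find a(t) = -120·t^4 - 80·t^3 - 60·t^2 + 24·t - 2. The integral of acceleration is velocity. Using v(0) = 4, we get v(t) = -24·t^5 - 20·t^4 - 20·t^3 + 12·t^2 - 2·t + 4. The integral of velocity, with x(0) = -3, gives position: x(t) = -4·t^6 - 4·t^5 - 5·t^4 + 4·t^3 - t^2 + 4·t - 3. Using x(t) = -4·t^6 - 4·t^5 - 5·t^4 + 4·t^3 - t^2 + 4·t - 3 and substituting t = 1, we find x = -9.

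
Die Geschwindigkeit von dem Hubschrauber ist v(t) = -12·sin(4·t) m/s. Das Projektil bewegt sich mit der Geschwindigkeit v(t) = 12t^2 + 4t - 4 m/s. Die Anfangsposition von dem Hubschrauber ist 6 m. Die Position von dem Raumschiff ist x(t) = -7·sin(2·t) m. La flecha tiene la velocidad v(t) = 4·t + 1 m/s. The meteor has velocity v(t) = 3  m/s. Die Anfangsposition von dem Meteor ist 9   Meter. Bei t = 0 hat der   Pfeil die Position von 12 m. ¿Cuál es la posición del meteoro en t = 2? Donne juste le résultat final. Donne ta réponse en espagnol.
x(2) = 15.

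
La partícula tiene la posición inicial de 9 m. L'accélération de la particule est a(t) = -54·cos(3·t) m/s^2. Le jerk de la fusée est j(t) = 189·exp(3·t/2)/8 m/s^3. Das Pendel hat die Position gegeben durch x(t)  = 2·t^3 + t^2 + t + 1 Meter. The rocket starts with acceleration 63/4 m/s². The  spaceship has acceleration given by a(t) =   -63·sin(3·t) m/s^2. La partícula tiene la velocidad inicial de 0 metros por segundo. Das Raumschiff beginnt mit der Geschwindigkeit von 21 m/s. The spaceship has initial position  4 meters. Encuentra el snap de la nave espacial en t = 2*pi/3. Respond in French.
Nous devons dériver notre équation de l'accélération a(t) = -63·sin(3·t) 2 fois. En prenant d/dt de a(t), nous trouvons j(t) = -189·cos(3·t). En dérivant le jerk, nous obtenons le snap: s(t) = 567·sin(3·t). Nous avons le snap s(t) = 567·sin(3·t). En substituant t = 2*pi/3: s(2*pi/3) = 0.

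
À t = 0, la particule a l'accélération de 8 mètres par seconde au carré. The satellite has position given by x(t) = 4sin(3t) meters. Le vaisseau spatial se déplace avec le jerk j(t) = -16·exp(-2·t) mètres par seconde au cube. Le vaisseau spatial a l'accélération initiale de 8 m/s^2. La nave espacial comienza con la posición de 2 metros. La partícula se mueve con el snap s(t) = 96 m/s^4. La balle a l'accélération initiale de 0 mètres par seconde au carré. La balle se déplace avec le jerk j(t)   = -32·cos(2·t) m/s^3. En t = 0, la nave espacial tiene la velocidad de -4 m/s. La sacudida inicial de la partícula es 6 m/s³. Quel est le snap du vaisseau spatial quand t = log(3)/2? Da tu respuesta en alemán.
Wir müssen unsere Gleichung für den Ruck j(t) = -16·exp(-2·t) 1-mal ableiten. Die Ableitung von dem Ruck ergibt den Snap: s(t) = 32·exp(-2·t). Mit s(t) = 32·exp(-2·t) und Einsetzen von t = log(3)/2, finden wir s = 32/3.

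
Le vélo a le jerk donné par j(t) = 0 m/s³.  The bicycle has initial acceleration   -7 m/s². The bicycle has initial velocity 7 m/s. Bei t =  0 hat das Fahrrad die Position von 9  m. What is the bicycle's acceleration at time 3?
Starting from jerk j(t) = 0, we take 1 integral. The integral of jerk is acceleration. Using a(0) = -7, we get a(t) = -7. We have acceleration a(t) = -7. Substituting t = 3: a(3) = -7.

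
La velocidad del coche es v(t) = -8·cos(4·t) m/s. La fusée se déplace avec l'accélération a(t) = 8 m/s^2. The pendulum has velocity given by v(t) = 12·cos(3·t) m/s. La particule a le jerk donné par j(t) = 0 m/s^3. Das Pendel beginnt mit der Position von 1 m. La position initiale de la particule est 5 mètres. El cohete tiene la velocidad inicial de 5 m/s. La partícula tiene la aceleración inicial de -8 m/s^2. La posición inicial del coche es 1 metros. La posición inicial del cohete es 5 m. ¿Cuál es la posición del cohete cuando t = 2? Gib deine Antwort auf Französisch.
Nous devons trouver la primitive de notre équation de l'accélération a(t) = 8 2 fois. L'intégrale de l'accélération, avec v(0) = 5, donne la vitesse: v(t) = 8·t + 5. L'intégrale de la vitesse est la position. En utilisant x(0) = 5, nous obtenons x(t) = 4·t^2 + 5·t + 5. De l'équation de la position x(t) = 4·t^2 + 5·t + 5, nous substituons t = 2 pour obtenir x = 31.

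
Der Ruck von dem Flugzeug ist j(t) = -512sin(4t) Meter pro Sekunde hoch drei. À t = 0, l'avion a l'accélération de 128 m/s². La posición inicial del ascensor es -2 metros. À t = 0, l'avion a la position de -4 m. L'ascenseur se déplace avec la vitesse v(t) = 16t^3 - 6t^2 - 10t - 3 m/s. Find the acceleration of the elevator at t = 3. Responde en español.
Partiendo de la velocidad v(t) = 16·t^3 - 6·t^2 - 10·t - 3, tomamos 1 derivada. La derivada de la velocidad da la aceleración: a(t) = 48·t^2 - 12·t - 10. Usando a(t) = 48·t^2 - 12·t - 10 y sustituyendo t = 3, encontramos a = 386.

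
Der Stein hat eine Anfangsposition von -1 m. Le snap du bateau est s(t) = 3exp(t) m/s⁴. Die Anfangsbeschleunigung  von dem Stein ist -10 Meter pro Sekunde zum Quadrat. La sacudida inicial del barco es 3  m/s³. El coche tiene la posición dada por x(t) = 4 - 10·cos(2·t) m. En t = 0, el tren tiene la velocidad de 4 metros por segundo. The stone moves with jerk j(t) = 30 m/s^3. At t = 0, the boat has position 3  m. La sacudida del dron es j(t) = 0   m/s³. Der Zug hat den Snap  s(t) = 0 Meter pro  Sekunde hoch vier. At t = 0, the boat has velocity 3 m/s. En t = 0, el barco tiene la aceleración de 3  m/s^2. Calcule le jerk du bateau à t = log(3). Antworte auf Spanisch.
Para resolver esto, necesitamos tomar 1 antiderivada de nuestra ecuación del snap s(t) = 3·exp(t). La antiderivada del snap, con j(0) = 3, da la sacudida: j(t) = 3·exp(t). Usando j(t) = 3·exp(t) y sustituyendo t = log(3), encontramos j = 9.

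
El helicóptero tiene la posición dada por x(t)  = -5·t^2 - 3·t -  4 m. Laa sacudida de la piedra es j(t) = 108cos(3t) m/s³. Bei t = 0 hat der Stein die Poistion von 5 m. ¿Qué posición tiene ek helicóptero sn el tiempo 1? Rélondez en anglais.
From the given position equation x(t) = -5·t^2 - 3·t - 4, we substitute t = 1 to get x = -12.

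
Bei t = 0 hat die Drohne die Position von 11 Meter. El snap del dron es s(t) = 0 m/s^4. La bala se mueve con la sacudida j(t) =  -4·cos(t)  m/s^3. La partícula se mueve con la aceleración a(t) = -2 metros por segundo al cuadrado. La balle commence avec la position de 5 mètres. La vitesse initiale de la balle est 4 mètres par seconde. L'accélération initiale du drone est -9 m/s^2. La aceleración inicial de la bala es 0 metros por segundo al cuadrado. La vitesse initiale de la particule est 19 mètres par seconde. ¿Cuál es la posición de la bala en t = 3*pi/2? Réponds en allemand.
Ausgehend von dem Ruck j(t) = -4·cos(t), nehmen wir 3 Stammfunktionen. Die Stammfunktion von dem Ruck ist die Beschleunigung. Mit a(0) = 0 erhalten wir a(t) = -4·sin(t). Durch Integration von der Beschleunigung und Verwendung der Anfangsbedingung v(0) = 4, erhalten wir v(t) = 4·cos(t). Durch Integration von der Geschwindigkeit und Verwendung der Anfangsbedingung x(0) = 5, erhalten wir x(t) = 4·sin(t) + 5. Wir haben die Position x(t) = 4·sin(t) + 5. Durch Einsetzen von t = 3*pi/2: x(3*pi/2) = 1.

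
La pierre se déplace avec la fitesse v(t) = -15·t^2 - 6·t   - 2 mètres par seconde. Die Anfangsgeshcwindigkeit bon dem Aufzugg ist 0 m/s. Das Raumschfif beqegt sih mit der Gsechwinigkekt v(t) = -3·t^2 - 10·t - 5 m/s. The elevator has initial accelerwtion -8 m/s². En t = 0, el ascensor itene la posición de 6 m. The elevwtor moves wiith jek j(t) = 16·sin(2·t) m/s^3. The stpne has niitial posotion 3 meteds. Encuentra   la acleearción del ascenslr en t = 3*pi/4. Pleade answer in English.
Starting from jerk j(t) = 16·sin(2·t), we take 1 antiderivative. Finding the antiderivative of j(t) and using a(0) = -8: a(t) = -8·cos(2·t). Using a(t) = -8·cos(2·t) and substituting t = 3*pi/4, we find a = 0.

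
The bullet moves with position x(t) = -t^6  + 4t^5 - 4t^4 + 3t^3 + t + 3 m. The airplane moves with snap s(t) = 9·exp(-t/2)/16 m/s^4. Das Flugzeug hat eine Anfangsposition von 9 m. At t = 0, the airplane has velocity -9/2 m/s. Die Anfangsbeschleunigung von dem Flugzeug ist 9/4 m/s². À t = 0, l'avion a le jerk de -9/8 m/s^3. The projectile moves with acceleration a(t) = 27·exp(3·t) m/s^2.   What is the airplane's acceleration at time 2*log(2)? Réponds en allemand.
Wir müssen die Stammfunktion unserer Gleichung für den Snap s(t) = 9·exp(-t/2)/16 2-mal finden. Durch Integration von dem Snap und Verwendung der Anfangsbedingung j(0) = -9/8, erhalten wir j(t) = -9·exp(-t/2)/8. Mit ∫j(t)dt und Anwendung von a(0) = 9/4, finden wir a(t) = 9·exp(-t/2)/4. Aus der Gleichung für die Beschleunigung a(t) = 9·exp(-t/2)/4, setzen wir t = 2*log(2) ein und erhalten a = 9/8.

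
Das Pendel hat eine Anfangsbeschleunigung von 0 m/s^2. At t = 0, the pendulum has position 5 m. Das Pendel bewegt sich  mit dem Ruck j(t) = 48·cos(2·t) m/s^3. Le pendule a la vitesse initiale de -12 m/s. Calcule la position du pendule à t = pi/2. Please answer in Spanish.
Necesitamos integrar nuestra ecuación de la sacudida j(t) = 48·cos(2·t) 3 veces. Integrando la sacudida y usando la condición inicial a(0) = 0, obtenemos a(t) = 24·sin(2·t). Integrando la aceleración y usando la condición inicial v(0) = -12, obtenemos v(t) = -12·cos(2·t). La antiderivada de la velocidad es la posición. Usando x(0) = 5, obtenemos x(t) = 5 - 6·sin(2·t). De la ecuación de la posición x(t) = 5 - 6·sin(2·t), sustituimos t = pi/2 para obtener x = 5.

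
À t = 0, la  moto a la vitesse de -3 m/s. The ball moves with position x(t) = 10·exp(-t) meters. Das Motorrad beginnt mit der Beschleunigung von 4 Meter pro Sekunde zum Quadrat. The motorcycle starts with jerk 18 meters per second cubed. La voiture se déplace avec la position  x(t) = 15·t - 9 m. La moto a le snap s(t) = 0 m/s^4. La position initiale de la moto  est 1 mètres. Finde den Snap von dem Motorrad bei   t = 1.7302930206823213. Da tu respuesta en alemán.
Mit s(t) = 0 und Einsetzen von t = 1.7302930206823213, finden wir s = 0.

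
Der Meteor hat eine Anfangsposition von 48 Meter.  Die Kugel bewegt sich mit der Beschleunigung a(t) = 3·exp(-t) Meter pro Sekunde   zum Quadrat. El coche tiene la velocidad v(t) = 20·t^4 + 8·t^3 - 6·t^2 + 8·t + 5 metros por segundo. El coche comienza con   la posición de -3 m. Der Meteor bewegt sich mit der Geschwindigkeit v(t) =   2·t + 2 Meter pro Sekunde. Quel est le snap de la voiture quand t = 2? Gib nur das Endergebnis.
Le snap à t = 2 est s = 1008.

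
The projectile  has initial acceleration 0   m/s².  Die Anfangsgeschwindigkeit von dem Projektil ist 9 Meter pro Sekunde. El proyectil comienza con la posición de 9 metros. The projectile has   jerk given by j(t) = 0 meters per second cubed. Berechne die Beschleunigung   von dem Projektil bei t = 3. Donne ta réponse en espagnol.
Debemos encontrar la integral de nuestra ecuación de la sacudida j(t) = 0 1 vez. Tomando ∫j(t)dt y aplicando a(0) = 0, encontramos a(t) = 0. Usando a(t) = 0 y sustituyendo t = 3, encontramos a = 0.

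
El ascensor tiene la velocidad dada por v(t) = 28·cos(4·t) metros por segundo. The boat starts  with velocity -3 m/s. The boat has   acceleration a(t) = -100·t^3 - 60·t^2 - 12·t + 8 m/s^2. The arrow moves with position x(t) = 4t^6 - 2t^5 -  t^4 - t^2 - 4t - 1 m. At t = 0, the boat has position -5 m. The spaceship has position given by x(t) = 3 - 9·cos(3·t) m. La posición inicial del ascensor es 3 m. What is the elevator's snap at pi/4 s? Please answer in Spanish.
Para resolver esto, necesitamos tomar 3 derivadas de nuestra ecuación de la velocidad v(t) = 28·cos(4·t). Tomando d/dt de v(t), encontramos a(t) = -112·sin(4·t). Derivando la aceleración, obtenemos la sacudida: j(t) = -448·cos(4·t). La derivada de la sacudida da el snap: s(t) = 1792·sin(4·t). Tenemos el snap s(t) = 1792·sin(4·t). Sustituyendo t = pi/4: s(pi/4) = 0.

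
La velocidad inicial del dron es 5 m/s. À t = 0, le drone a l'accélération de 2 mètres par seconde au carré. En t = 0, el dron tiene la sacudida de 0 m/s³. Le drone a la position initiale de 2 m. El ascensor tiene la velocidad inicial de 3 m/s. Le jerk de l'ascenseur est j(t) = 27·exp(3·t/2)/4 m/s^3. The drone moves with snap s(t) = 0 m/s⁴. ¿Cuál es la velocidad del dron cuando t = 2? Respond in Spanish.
Debemos encontrar la antiderivada de nuestra ecuación del snap s(t) = 0 3 veces. Tomando ∫s(t)dt y aplicando j(0) = 0, encontramos j(t) = 0. La integral de la sacudida es la aceleración. Usando a(0) = 2, obtenemos a(t) = 2. Integrando la aceleración y usando la condición inicial v(0) = 5, obtenemos v(t) = 2·t + 5. Usando v(t) = 2·t + 5 y sustituyendo t = 2, encontramos v = 9.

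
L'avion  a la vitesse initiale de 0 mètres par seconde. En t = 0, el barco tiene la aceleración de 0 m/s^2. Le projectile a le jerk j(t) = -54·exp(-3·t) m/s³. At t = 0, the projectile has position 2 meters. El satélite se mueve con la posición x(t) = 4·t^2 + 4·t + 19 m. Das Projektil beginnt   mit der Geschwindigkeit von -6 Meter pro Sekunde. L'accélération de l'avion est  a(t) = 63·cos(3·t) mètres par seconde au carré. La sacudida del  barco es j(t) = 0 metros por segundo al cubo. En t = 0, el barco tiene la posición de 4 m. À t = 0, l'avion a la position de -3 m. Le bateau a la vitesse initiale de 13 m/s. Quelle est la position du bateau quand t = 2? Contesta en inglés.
We must find the integral of our jerk equation j(t) = 0 3 times. The antiderivative of jerk, with a(0) = 0, gives acceleration: a(t) = 0. The antiderivative of acceleration is velocity. Using v(0) = 13, we get v(t) = 13. Integrating velocity and using the initial condition x(0) = 4, we get x(t) = 13·t + 4. We have position x(t) = 13·t + 4. Substituting t = 2: x(2) = 30.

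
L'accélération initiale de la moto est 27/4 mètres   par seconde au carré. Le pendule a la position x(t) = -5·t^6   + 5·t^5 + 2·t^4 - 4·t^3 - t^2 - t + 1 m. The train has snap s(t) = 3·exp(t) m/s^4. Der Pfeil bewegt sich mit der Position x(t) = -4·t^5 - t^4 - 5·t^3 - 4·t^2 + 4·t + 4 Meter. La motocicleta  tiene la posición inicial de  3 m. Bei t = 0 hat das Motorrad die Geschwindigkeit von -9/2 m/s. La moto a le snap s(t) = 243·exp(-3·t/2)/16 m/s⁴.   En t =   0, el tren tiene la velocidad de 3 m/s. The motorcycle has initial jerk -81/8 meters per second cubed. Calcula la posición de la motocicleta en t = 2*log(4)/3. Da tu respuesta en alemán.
Wir müssen das Integral unserer Gleichung für den Snap s(t) = 243·exp(-3·t/2)/16 4-mal finden. Das Integral von dem Snap ist der Ruck. Mit j(0) = -81/8 erhalten wir j(t) = -81·exp(-3·t/2)/8. Die Stammfunktion von dem Ruck, mit a(0) = 27/4, ergibt die Beschleunigung: a(t) = 27·exp(-3·t/2)/4. Das Integral von der Beschleunigung, mit v(0) = -9/2, ergibt die Geschwindigkeit: v(t) = -9·exp(-3·t/2)/2. Das Integral von der Geschwindigkeit, mit x(0) = 3, ergibt die Position: x(t) = 3·exp(-3·t/2). Mit x(t) = 3·exp(-3·t/2) und Einsetzen von t = 2*log(4)/3, finden wir x = 3/4.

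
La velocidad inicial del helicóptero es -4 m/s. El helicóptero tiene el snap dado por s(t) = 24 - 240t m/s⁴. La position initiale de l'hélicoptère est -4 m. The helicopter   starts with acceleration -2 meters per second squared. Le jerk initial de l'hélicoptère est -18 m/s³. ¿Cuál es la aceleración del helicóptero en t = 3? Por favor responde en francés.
En partant du snap s(t) = 24 - 240·t, nous prenons 2 primitives. En intégrant le snap et en utilisant la condition initiale j(0) = -18, nous obtenons j(t) = -120·t^2 + 24·t - 18. La primitive du jerk est l'accélération. En utilisant a(0) = -2, nous obtenons a(t) = -40·t^3 + 12·t^2 - 18·t - 2. En utilisant a(t) = -40·t^3 + 12·t^2 - 18·t - 2 et en substituant t = 3, nous trouvons a = -1028.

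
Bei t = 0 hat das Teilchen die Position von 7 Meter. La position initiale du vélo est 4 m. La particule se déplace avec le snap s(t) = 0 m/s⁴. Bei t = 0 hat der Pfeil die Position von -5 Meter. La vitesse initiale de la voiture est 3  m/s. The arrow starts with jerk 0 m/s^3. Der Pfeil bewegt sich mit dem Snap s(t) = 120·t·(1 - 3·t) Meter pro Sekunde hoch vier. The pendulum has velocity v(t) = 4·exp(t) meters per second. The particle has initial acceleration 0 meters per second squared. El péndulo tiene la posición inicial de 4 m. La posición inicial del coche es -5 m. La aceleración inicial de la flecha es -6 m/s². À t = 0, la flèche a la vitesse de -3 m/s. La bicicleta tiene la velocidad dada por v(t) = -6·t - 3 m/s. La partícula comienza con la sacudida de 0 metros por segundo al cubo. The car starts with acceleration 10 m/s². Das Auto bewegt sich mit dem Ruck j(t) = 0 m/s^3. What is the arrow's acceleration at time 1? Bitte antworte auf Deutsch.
Ausgehend von dem Snap s(t) = 120·t·(1 - 3·t), nehmen wir 2 Integrale. Das Integral von dem Snap ist der Ruck. Mit j(0) = 0 erhalten wir j(t) = t^2·(60 - 120·t). Durch Integration von dem Ruck und Verwendung der Anfangsbedingung a(0) = -6, erhalten wir a(t) = -30·t^4 + 20·t^3 - 6. Mit a(t) = -30·t^4 + 20·t^3 - 6 und Einsetzen von t = 1, finden wir a = -16.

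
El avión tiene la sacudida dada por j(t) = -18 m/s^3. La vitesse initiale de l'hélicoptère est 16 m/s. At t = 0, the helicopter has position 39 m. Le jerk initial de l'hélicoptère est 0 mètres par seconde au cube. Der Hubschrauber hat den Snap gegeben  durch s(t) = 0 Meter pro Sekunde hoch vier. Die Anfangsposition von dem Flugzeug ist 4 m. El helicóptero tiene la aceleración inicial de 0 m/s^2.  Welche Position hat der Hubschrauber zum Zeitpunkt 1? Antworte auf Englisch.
To find the answer, we compute 4 antiderivatives of s(t) = 0. The integral of snap is jerk. Using j(0) = 0, we get j(t) = 0. Integrating jerk and using the initial condition a(0) = 0, we get a(t) = 0. Taking ∫a(t)dt and applying v(0) = 16, we find v(t) = 16. The antiderivative of velocity, with x(0) = 39, gives position: x(t) = 16·t + 39. Using x(t) = 16·t + 39 and substituting t = 1, we find x = 55.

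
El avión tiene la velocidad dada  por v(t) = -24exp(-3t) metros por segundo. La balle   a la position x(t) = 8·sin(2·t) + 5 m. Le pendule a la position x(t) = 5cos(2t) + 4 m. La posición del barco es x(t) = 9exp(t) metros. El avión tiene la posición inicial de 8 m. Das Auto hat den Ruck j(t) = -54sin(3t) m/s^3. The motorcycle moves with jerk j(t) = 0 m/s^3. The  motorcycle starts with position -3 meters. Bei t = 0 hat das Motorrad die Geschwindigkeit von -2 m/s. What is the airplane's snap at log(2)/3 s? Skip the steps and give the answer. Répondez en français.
À t = log(2)/3, s = 324.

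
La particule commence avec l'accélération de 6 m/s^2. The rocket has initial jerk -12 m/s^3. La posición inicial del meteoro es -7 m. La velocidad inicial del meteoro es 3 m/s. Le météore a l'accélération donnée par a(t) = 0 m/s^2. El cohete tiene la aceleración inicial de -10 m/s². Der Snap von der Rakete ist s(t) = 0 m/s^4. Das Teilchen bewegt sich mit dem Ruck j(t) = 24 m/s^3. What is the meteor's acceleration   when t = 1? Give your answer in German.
Mit a(t) = 0 und Einsetzen von t = 1, finden wir a = 0.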